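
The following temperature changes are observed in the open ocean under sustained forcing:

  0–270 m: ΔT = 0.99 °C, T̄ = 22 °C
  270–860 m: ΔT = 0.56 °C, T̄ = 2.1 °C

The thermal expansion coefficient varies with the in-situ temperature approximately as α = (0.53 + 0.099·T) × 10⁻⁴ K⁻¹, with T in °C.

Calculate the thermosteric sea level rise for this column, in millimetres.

Δh ≈ 97 mm

Layer 1: α = (0.53 + 0.099×22)×10⁻⁴ = 2.708×10⁻⁴ K⁻¹
Layer 2: α = (0.53 + 0.099×2.1)×10⁻⁴ = 0.7379×10⁻⁴ K⁻¹
270 × 2.708×10⁻⁴ × 0.99 = 0.07238484 m
0.56 × 590 × 0.7379×10⁻⁴ = 0.024380216 m
Δh = 0.07238484 + 0.024380216 = 0.096765056 m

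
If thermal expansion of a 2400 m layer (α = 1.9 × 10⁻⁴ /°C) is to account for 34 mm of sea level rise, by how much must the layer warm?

ΔT = Δh/(αH) = 0.034 / (1.9×10⁻⁴ × 2400) ≈ 0.07456 K

0.0746 K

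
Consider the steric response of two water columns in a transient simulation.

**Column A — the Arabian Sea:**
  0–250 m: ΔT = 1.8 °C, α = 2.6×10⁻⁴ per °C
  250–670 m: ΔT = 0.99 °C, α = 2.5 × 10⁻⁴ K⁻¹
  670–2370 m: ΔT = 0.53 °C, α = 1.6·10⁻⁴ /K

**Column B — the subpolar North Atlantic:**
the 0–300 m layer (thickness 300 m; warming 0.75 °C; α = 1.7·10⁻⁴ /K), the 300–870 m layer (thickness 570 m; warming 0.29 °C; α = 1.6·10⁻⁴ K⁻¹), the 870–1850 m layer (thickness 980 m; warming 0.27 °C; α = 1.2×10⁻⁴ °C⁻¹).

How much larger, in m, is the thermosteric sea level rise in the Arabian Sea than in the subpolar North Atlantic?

A Layer 1: 1.8 × 250 × 2.6×10⁻⁴ = 0.11700 m
A Layer 2: 2.5×10⁻⁴ × 420 × 0.99 = 0.10395 m
A 1.6×10⁻⁴ × 1700 × 0.53 = 0.14416 m
A total: 0.36511 m
B Layer 1: 1.7×10⁻⁴ × 300 × 0.75 = 0.03825 m
B 0.29 × 570 × 1.6×10⁻⁴ = 0.026448 m
B Layer 3: 0.27 × 1.2×10⁻⁴ × 980 = 0.031752 m
B total: 0.09645 m
Difference: 0.36511 − 0.09645 = 0.26866 m

Δh_A − Δh_B ≈ 0.27 m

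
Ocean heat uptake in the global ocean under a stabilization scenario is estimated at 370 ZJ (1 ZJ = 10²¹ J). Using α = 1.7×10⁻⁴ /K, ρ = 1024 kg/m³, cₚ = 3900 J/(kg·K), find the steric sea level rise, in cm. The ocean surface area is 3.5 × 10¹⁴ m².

Per unit area: Q = 370×10²¹ / (3.5×10¹⁴) ≈ 1.057×10⁹ J/m²
Δh = αQ/(ρcₚ) = 1.7×10⁻⁴ × 1.057×10⁹ / (1024 × 3900) ≈ 0.044994 m

Δh = 4.50 cm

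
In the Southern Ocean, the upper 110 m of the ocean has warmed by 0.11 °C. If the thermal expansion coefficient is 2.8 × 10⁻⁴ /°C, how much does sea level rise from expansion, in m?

0.00339 m

Δh = αΔT·H = 2.8×10⁻⁴ × 0.11 × 110 = 0.003388 m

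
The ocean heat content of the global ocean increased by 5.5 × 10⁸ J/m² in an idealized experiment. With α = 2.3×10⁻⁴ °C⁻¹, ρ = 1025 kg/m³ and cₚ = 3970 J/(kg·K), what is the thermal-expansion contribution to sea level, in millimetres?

Δh = αQ/(ρcₚ) = 2.3×10⁻⁴ × 5.5×10⁸ / (1025 × 3970) ≈ 0.031087 m

about 31 mm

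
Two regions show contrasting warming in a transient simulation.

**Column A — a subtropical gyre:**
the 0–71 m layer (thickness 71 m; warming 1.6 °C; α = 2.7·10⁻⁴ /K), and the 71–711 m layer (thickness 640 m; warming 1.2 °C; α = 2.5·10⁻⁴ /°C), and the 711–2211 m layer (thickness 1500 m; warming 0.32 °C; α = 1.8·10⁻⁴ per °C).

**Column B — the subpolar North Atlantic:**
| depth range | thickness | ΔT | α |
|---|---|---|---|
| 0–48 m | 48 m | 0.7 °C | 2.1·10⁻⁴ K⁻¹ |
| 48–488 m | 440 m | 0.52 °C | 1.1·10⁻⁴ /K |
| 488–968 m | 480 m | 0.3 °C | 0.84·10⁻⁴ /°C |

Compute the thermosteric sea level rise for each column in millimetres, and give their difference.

A: 309 mm; B: 44.3 mm; difference 265 mm

A 1.6 × 2.7×10⁻⁴ × 71 = 0.030672 m
A Layer 2: 640 × 2.5×10⁻⁴ × 1.2 = 0.19200 m
A 711–2211 m: 0.32 × 1500 × 1.8×10⁻⁴ = 0.08640 m
A total: 0.309072 m
B 2.1×10⁻⁴ × 0.7 × 48 = 0.007056 m
B 48–488 m: 440 × 1.1×10⁻⁴ × 0.52 = 0.025168 m
B 488–968 m: 0.84×10⁻⁴ × 0.3 × 480 = 0.012096 m
B total: 0.04432 m
Difference: 0.309072 − 0.04432 = 0.264752 m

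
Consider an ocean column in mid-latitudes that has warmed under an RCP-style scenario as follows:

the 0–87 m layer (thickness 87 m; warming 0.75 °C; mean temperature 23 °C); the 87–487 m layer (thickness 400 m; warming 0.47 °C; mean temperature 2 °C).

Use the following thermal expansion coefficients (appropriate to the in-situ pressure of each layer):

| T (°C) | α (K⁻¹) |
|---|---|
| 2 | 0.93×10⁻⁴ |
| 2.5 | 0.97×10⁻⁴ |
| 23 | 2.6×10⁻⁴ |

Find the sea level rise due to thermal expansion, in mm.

34 mm

Layer 1 at 23 °C → α = 2.6×10⁻⁴ K⁻¹
Layer 2 at 2 °C → α = 0.93×10⁻⁴ K⁻¹
Layer 1: 87 × 2.6×10⁻⁴ × 0.75 = 0.016965 m
Layer 2: 0.47 × 400 × 0.93×10⁻⁴ = 0.017484 m
Δh = 0.016965 + 0.017484 = 0.034449 m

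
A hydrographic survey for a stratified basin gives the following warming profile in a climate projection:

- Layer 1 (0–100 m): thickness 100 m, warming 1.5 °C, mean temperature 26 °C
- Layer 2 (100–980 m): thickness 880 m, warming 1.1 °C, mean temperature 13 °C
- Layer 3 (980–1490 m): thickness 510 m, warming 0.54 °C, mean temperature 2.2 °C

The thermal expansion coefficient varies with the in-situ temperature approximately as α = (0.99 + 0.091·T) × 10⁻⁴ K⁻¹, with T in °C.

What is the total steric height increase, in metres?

Layer 1: α = (0.99 + 0.091×26)×10⁻⁴ = 3.356×10⁻⁴ K⁻¹
Layer 2: α = (0.99 + 0.091×13)×10⁻⁴ = 2.173×10⁻⁴ K⁻¹
Layer 3: α = (0.99 + 0.091×2.2)×10⁻⁴ = 1.1902×10⁻⁴ K⁻¹
0–100 m: 100 × 1.5 × 3.356×10⁻⁴ = 0.05034 m
Layer 2: 2.173×10⁻⁴ × 1.1 × 880 = 0.2103464 m
Layer 3: 510 × 0.54 × 1.1902×10⁻⁴ = 0.032778108 m
Δh = 0.05034 + 0.2103464 + 0.032778108 = 0.293464508 m

0.293 m of thermosteric rise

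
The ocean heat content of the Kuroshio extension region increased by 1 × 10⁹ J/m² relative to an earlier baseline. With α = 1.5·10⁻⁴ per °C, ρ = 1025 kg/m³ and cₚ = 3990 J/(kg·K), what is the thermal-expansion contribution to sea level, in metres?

Δh ≈ 0.0367 m

Δh = αQ/(ρcₚ) = 1.5×10⁻⁴ × 1×10⁹ / (1025 × 3990) ≈ 0.036677 m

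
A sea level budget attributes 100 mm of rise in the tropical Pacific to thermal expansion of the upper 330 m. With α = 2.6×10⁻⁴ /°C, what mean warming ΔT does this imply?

ΔT ≈ 1.17 K

ΔT = Δh/(αH) = 0.1 / (2.6×10⁻⁴ × 330) ≈ 1.166 K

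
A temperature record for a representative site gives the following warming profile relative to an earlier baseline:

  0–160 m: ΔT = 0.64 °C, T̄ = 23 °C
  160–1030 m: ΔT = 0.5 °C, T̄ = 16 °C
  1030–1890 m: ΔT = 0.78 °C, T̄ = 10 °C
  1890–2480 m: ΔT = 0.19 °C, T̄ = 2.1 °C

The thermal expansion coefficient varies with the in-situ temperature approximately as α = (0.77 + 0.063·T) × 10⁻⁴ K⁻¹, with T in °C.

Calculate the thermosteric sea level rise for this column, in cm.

Layer 1: α = (0.77 + 0.063×23)×10⁻⁴ = 2.219×10⁻⁴ K⁻¹
Layer 2: α = (0.77 + 0.063×16)×10⁻⁴ = 1.778×10⁻⁴ K⁻¹
Layer 3: α = (0.77 + 0.063×10)×10⁻⁴ = 1.4×10⁻⁴ K⁻¹
Layer 4: α = (0.77 + 0.063×2.1)×10⁻⁴ = 0.9023×10⁻⁴ K⁻¹
0.64 × 160 × 2.219×10⁻⁴ = 0.02272256 m
Layer 2: 870 × 1.778×10⁻⁴ × 0.5 = 0.077343 m
Layer 3: 860 × 0.78 × 1.4×10⁻⁴ = 0.093912 m
1890–2480 m: 0.9023×10⁻⁴ × 0.19 × 590 = 0.010114783 m
Δh = 0.02272256 + 0.077343 + 0.093912 + 0.010114783 = 0.204092343 m

Δh ≈ 20.4 cm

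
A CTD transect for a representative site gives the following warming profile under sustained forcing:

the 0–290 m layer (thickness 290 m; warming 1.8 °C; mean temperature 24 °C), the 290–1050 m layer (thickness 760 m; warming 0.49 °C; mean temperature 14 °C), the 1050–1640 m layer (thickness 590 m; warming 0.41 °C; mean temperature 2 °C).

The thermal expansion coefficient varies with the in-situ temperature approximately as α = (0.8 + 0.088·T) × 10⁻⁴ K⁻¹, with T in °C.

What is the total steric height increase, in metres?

0.25 m

Layer 1: α = (0.8 + 0.088×24)×10⁻⁴ = 2.912×10⁻⁴ K⁻¹
Layer 2: α = (0.8 + 0.088×14)×10⁻⁴ = 2.032×10⁻⁴ K⁻¹
Layer 3: α = (0.8 + 0.088×2)×10⁻⁴ = 0.976×10⁻⁴ K⁻¹
0–290 m: 290 × 2.912×10⁻⁴ × 1.8 = 0.1520064 m
290–1050 m: 0.49 × 760 × 2.032×10⁻⁴ = 0.07567168 m
590 × 0.976×10⁻⁴ × 0.41 = 0.02360944 m
Δh = 0.1520064 + 0.07567168 + 0.02360944 = 0.25128752 m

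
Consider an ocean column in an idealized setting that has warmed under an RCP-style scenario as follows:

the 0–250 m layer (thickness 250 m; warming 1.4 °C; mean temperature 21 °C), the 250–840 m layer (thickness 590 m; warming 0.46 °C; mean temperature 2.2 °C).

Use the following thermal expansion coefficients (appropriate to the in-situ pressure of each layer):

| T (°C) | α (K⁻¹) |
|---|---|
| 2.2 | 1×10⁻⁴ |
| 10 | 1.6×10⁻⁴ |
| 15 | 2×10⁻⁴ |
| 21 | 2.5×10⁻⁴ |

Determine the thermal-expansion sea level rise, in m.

0.115 m

Layer 1 at 21 °C → α = 2.5×10⁻⁴ K⁻¹
Layer 2 at 2.2 °C → α = 1×10⁻⁴ K⁻¹
250 × 2.5×10⁻⁴ × 1.4 = 0.08750 m
Layer 2: 1×10⁻⁴ × 0.46 × 590 = 0.02714 m
Δh = 0.08750 + 0.02714 = 0.11464 m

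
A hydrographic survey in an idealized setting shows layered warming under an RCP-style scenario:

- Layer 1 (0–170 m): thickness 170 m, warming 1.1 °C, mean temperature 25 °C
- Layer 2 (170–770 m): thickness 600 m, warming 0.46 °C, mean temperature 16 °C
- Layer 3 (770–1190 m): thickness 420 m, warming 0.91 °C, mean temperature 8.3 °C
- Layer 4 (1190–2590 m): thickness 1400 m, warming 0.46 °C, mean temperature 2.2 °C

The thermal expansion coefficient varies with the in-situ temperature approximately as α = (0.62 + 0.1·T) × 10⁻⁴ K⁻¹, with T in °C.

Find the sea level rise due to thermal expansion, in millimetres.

229 mm of thermosteric rise

Layer 1: α = (0.62 + 0.1×25)×10⁻⁴ = 3.12×10⁻⁴ K⁻¹
Layer 2: α = (0.62 + 0.1×16)×10⁻⁴ = 2.22×10⁻⁴ K⁻¹
Layer 3: α = (0.62 + 0.1×8.3)×10⁻⁴ = 1.45×10⁻⁴ K⁻¹
Layer 4: α = (0.62 + 0.1×2.2)×10⁻⁴ = 0.84×10⁻⁴ K⁻¹
0–170 m: 170 × 3.12×10⁻⁴ × 1.1 = 0.058344 m
600 × 0.46 × 2.22×10⁻⁴ = 0.061272 m
Layer 3: 420 × 1.45×10⁻⁴ × 0.91 = 0.055419 m
1190–2590 m: 1400 × 0.84×10⁻⁴ × 0.46 = 0.054096 m
Δh = 0.058344 + 0.061272 + 0.055419 + 0.054096 = 0.229131 m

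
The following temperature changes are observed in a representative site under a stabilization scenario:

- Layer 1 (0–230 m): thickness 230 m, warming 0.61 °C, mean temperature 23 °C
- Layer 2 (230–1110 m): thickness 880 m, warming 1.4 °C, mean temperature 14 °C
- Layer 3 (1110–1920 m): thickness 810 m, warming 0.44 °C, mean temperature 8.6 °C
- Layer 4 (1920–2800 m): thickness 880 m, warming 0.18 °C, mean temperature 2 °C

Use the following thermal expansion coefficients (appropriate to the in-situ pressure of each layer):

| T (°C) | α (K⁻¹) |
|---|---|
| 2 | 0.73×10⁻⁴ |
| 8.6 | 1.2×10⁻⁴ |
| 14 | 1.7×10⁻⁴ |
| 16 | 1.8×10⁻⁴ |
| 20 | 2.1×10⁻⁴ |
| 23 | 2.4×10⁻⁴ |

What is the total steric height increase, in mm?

Layer 1 at 23 °C → α = 2.4×10⁻⁴ K⁻¹
Layer 2 at 14 °C → α = 1.7×10⁻⁴ K⁻¹
Layer 3 at 8.6 °C → α = 1.2×10⁻⁴ K⁻¹
Layer 4 at 2 °C → α = 0.73×10⁻⁴ K⁻¹
0–230 m: 2.4×10⁻⁴ × 230 × 0.61 = 0.033672 m
230–1110 m: 1.4 × 880 × 1.7×10⁻⁴ = 0.20944 m
Layer 3: 1.2×10⁻⁴ × 0.44 × 810 = 0.042768 m
1920–2800 m: 880 × 0.18 × 0.73×10⁻⁴ = 0.0115632 m
Δh = 0.033672 + 0.20944 + 0.042768 + 0.0115632 = 0.2974432 m ≈ 300 mm

300 mm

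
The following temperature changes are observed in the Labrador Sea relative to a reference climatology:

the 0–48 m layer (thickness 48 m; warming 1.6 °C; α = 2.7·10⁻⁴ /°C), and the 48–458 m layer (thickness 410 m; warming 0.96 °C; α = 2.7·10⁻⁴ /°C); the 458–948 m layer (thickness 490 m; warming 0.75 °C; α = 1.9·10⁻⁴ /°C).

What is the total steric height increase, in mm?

Layer 1: 2.7×10⁻⁴ × 48 × 1.6 = 0.020736 m
Layer 2: 0.96 × 410 × 2.7×10⁻⁴ = 0.106272 m
1.9×10⁻⁴ × 490 × 0.75 = 0.069825 m
Δh = 0.020736 + 0.106272 + 0.069825 = 0.196833 m

Δh = 200 mm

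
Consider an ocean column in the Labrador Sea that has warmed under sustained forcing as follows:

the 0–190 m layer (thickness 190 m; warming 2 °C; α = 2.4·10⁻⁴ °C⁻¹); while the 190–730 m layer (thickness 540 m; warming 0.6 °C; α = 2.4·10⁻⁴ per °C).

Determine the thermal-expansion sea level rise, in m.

2.4×10⁻⁴ × 190 × 2 = 0.09120 m
Layer 2: 0.6 × 2.4×10⁻⁴ × 540 = 0.07776 m
Δh = 0.09120 + 0.07776 = 0.16896 m

0.17 m of thermosteric rise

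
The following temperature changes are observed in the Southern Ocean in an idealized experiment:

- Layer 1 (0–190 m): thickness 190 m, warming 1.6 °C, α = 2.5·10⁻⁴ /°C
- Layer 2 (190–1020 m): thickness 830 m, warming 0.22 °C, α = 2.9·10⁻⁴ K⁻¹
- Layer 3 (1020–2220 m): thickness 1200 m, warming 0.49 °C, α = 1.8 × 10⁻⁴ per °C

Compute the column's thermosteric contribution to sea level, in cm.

about 23.5 cm

Layer 1: 1.6 × 2.5×10⁻⁴ × 190 = 0.07600 m
Layer 2: 0.22 × 830 × 2.9×10⁻⁴ = 0.052954 m
Layer 3: 0.49 × 1200 × 1.8×10⁻⁴ = 0.10584 m
Δh = 0.07600 + 0.052954 + 0.10584 = 0.234794 m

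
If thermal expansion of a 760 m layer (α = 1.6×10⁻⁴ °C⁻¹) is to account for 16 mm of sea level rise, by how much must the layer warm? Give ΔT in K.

ΔT = Δh/(αH) = 0.016 / (1.6×10⁻⁴ × 760) ≈ 0.1316 K

0.13 K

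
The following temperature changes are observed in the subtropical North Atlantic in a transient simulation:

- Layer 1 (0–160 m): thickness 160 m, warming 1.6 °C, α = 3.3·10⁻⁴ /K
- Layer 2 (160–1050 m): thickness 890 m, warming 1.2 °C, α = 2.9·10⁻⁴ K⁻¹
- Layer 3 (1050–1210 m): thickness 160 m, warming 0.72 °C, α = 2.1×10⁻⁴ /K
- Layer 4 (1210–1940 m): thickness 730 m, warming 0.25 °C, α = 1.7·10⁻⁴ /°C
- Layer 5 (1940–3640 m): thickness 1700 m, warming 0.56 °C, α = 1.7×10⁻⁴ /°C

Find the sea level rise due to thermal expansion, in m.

Layer 1: 1.6 × 160 × 3.3×10⁻⁴ = 0.08448 m
1.2 × 890 × 2.9×10⁻⁴ = 0.30972 m
2.1×10⁻⁴ × 0.72 × 160 = 0.024192 m
Layer 4: 730 × 1.7×10⁻⁴ × 0.25 = 0.031025 m
Layer 5: 1700 × 0.56 × 1.7×10⁻⁴ = 0.16184 m
Δh = 0.08448 + 0.30972 + 0.024192 + 0.031025 + 0.16184 = 0.611257 m

0.611 m of thermosteric rise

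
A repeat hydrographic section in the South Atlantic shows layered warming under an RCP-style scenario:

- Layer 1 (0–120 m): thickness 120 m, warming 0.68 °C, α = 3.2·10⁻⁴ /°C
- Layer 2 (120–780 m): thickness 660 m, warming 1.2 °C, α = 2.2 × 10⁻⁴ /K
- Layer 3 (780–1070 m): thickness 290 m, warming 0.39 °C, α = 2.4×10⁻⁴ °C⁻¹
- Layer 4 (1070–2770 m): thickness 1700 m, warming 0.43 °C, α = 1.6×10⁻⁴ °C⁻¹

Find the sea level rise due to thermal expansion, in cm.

Δh = 34 cm

0–120 m: 3.2×10⁻⁴ × 120 × 0.68 = 0.026112 m
120–780 m: 660 × 2.2×10⁻⁴ × 1.2 = 0.17424 m
780–1070 m: 0.39 × 290 × 2.4×10⁻⁴ = 0.027144 m
0.43 × 1700 × 1.6×10⁻⁴ = 0.11696 m
Δh = 0.026112 + 0.17424 + 0.027144 + 0.11696 = 0.344456 m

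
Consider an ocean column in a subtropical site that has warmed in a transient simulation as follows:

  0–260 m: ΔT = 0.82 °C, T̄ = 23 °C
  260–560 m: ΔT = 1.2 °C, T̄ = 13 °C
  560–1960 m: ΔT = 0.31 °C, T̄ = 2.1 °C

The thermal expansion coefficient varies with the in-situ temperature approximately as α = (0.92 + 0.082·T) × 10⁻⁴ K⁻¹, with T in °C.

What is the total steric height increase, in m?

0.179 m

Layer 1: α = (0.92 + 0.082×23)×10⁻⁴ = 2.806×10⁻⁴ K⁻¹
Layer 2: α = (0.92 + 0.082×13)×10⁻⁴ = 1.986×10⁻⁴ K⁻¹
Layer 3: α = (0.92 + 0.082×2.1)×10⁻⁴ = 1.0922×10⁻⁴ K⁻¹
0–260 m: 0.82 × 260 × 2.806×10⁻⁴ = 0.05982392 m
260–560 m: 1.986×10⁻⁴ × 300 × 1.2 = 0.071496 m
560–1960 m: 1400 × 0.31 × 1.0922×10⁻⁴ = 0.04740148 m
Δh = 0.05982392 + 0.071496 + 0.04740148 = 0.1787214 m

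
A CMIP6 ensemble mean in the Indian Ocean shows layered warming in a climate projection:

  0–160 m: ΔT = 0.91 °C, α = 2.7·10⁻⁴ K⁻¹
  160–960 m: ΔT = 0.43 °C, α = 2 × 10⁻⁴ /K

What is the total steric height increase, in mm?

108 mm

0.91 × 2.7×10⁻⁴ × 160 = 0.039312 m
Layer 2: 0.43 × 800 × 2×10⁻⁴ = 0.06880 m
Δh = 0.039312 + 0.06880 = 0.108112 m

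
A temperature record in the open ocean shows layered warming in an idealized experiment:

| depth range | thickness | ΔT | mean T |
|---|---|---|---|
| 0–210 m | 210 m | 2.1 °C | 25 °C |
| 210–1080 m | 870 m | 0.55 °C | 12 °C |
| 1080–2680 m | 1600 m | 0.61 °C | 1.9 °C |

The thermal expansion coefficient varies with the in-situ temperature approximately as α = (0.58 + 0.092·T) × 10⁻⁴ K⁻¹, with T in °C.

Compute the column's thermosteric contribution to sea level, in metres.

Δh = 0.281 m

Layer 1: α = (0.58 + 0.092×25)×10⁻⁴ = 2.88×10⁻⁴ K⁻¹
Layer 2: α = (0.58 + 0.092×12)×10⁻⁴ = 1.684×10⁻⁴ K⁻¹
Layer 3: α = (0.58 + 0.092×1.9)×10⁻⁴ = 0.7548×10⁻⁴ K⁻¹
210 × 2.88×10⁻⁴ × 2.1 = 0.127008 m
210–1080 m: 870 × 0.55 × 1.684×10⁻⁴ = 0.0805794 m
1600 × 0.61 × 0.7548×10⁻⁴ = 0.07366848 m
Δh = 0.127008 + 0.0805794 + 0.07366848 = 0.28125588 m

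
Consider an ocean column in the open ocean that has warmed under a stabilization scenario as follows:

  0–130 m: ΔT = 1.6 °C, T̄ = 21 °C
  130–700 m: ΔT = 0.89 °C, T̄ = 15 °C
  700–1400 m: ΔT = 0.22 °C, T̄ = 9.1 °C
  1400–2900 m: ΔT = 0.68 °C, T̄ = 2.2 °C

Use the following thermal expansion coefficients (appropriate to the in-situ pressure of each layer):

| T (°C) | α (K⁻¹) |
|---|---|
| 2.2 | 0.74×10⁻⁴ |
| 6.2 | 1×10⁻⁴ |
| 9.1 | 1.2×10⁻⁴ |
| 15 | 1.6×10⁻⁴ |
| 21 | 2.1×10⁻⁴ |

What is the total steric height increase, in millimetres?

Layer 1 at 21 °C → α = 2.1×10⁻⁴ K⁻¹
Layer 2 at 15 °C → α = 1.6×10⁻⁴ K⁻¹
Layer 3 at 9.1 °C → α = 1.2×10⁻⁴ K⁻¹
Layer 4 at 2.2 °C → α = 0.74×10⁻⁴ K⁻¹
130 × 1.6 × 2.1×10⁻⁴ = 0.04368 m
130–700 m: 570 × 1.6×10⁻⁴ × 0.89 = 0.081168 m
700–1400 m: 0.22 × 1.2×10⁻⁴ × 700 = 0.01848 m
Layer 4: 0.74×10⁻⁴ × 1500 × 0.68 = 0.07548 m
Δh = 0.04368 + 0.081168 + 0.01848 + 0.07548 = 0.218808 m

about 220 mm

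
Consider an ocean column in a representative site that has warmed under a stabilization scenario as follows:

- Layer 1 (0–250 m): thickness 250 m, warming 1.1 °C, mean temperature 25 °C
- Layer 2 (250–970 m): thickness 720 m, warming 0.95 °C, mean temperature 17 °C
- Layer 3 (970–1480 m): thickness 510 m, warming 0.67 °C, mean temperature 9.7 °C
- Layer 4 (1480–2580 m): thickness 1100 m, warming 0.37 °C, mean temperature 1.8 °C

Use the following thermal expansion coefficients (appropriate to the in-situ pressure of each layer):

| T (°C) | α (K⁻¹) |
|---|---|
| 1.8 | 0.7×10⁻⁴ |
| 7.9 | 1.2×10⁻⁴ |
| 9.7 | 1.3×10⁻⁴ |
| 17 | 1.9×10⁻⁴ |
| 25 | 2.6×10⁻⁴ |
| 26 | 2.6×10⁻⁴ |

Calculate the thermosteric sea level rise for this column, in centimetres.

27.4 cm of thermosteric rise

Layer 1 at 25 °C → α = 2.6×10⁻⁴ K⁻¹
Layer 2 at 17 °C → α = 1.9×10⁻⁴ K⁻¹
Layer 3 at 9.7 °C → α = 1.3×10⁻⁴ K⁻¹
Layer 4 at 1.8 °C → α = 0.7×10⁻⁴ K⁻¹
250 × 1.1 × 2.6×10⁻⁴ = 0.07150 m
250–970 m: 720 × 1.9×10⁻⁴ × 0.95 = 0.12996 m
510 × 1.3×10⁻⁴ × 0.67 = 0.044421 m
1480–2580 m: 1100 × 0.37 × 0.7×10⁻⁴ = 0.02849 m
Δh = 0.07150 + 0.12996 + 0.044421 + 0.02849 = 0.274371 m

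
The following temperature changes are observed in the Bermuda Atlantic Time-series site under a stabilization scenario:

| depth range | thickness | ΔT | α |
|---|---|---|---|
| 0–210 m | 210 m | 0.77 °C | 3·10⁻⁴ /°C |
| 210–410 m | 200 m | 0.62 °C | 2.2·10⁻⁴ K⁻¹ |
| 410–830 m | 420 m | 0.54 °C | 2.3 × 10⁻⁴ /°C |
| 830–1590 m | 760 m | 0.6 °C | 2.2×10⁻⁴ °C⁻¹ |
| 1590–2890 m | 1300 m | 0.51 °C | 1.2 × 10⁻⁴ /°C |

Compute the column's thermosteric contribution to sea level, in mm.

310 mm of thermosteric rise

0–210 m: 210 × 3×10⁻⁴ × 0.77 = 0.04851 m
2.2×10⁻⁴ × 0.62 × 200 = 0.02728 m
2.3×10⁻⁴ × 420 × 0.54 = 0.052164 m
2.2×10⁻⁴ × 0.6 × 760 = 0.10032 m
1.2×10⁻⁴ × 1300 × 0.51 = 0.07956 m
Δh = 0.04851 + 0.02728 + 0.052164 + 0.10032 + 0.07956 = 0.307834 m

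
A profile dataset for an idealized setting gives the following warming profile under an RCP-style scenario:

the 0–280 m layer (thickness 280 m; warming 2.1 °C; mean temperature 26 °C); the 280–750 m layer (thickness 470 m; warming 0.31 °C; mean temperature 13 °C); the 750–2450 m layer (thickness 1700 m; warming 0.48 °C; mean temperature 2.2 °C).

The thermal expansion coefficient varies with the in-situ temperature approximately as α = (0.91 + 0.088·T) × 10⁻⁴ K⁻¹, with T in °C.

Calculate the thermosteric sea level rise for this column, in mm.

Δh ≈ 310 mm

Layer 1: α = (0.91 + 0.088×26)×10⁻⁴ = 3.198×10⁻⁴ K⁻¹
Layer 2: α = (0.91 + 0.088×13)×10⁻⁴ = 2.054×10⁻⁴ K⁻¹
Layer 3: α = (0.91 + 0.088×2.2)×10⁻⁴ = 1.1036×10⁻⁴ K⁻¹
0–280 m: 3.198×10⁻⁴ × 280 × 2.1 = 0.1880424 m
0.31 × 2.054×10⁻⁴ × 470 = 0.02992678 m
0.48 × 1.1036×10⁻⁴ × 1700 = 0.09005376 m
Δh = 0.1880424 + 0.02992678 + 0.09005376 = 0.30802294 m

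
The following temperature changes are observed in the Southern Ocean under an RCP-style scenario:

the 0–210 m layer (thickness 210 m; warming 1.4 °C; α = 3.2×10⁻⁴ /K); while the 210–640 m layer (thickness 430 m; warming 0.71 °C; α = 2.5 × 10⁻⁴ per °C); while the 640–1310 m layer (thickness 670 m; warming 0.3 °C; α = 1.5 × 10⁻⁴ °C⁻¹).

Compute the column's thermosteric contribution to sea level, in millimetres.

0–210 m: 1.4 × 3.2×10⁻⁴ × 210 = 0.09408 m
2.5×10⁻⁴ × 0.71 × 430 = 0.076325 m
Layer 3: 0.3 × 1.5×10⁻⁴ × 670 = 0.03015 m
Δh = 0.09408 + 0.076325 + 0.03015 = 0.200555 m

Δh ≈ 200 mm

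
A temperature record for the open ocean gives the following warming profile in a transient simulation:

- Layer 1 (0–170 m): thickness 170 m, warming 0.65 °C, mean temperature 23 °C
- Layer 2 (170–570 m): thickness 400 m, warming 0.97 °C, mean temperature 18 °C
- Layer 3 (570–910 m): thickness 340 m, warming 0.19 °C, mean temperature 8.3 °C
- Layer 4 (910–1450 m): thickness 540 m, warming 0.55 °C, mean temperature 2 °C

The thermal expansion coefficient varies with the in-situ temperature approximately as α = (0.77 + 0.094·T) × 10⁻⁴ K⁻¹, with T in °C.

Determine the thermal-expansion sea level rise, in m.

Layer 1: α = (0.77 + 0.094×23)×10⁻⁴ = 2.932×10⁻⁴ K⁻¹
Layer 2: α = (0.77 + 0.094×18)×10⁻⁴ = 2.462×10⁻⁴ K⁻¹
Layer 3: α = (0.77 + 0.094×8.3)×10⁻⁴ = 1.5502×10⁻⁴ K⁻¹
Layer 4: α = (0.77 + 0.094×2)×10⁻⁴ = 0.958×10⁻⁴ K⁻¹
0.65 × 2.932×10⁻⁴ × 170 = 0.0323986 m
170–570 m: 0.97 × 2.462×10⁻⁴ × 400 = 0.0955256 m
1.5502×10⁻⁴ × 0.19 × 340 = 0.010014292 m
910–1450 m: 0.958×10⁻⁴ × 540 × 0.55 = 0.0284526 m
Δh = 0.0323986 + 0.0955256 + 0.010014292 + 0.0284526 = 0.166391092 m ≈ 0.166 m

0.166 m of thermosteric rise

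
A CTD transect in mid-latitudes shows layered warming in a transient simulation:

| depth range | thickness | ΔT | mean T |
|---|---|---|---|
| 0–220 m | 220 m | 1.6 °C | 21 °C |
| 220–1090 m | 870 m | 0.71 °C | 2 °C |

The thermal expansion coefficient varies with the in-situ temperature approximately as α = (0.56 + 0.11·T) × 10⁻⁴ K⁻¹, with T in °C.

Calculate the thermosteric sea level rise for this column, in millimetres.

Layer 1: α = (0.56 + 0.11×21)×10⁻⁴ = 2.87×10⁻⁴ K⁻¹
Layer 2: α = (0.56 + 0.11×2)×10⁻⁴ = 0.78×10⁻⁴ K⁻¹
Layer 1: 1.6 × 220 × 2.87×10⁻⁴ = 0.101024 m
0.78×10⁻⁴ × 870 × 0.71 = 0.0481806 m
Δh = 0.101024 + 0.0481806 = 0.1492046 m

about 149 mm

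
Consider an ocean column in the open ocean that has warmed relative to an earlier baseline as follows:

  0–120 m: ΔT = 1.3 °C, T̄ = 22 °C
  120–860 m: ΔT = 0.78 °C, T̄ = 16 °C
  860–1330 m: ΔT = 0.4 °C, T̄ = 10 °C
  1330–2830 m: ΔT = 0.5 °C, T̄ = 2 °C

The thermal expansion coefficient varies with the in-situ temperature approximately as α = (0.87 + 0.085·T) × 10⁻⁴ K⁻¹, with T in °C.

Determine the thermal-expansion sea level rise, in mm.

280 mm

Layer 1: α = (0.87 + 0.085×22)×10⁻⁴ = 2.74×10⁻⁴ K⁻¹
Layer 2: α = (0.87 + 0.085×16)×10⁻⁴ = 2.23×10⁻⁴ K⁻¹
Layer 3: α = (0.87 + 0.085×10)×10⁻⁴ = 1.72×10⁻⁴ K⁻¹
Layer 4: α = (0.87 + 0.085×2)×10⁻⁴ = 1.04×10⁻⁴ K⁻¹
120 × 2.74×10⁻⁴ × 1.3 = 0.042744 m
120–860 m: 2.23×10⁻⁴ × 0.78 × 740 = 0.1287156 m
860–1330 m: 470 × 0.4 × 1.72×10⁻⁴ = 0.032336 m
1330–2830 m: 1500 × 0.5 × 1.04×10⁻⁴ = 0.07800 m
Δh = 0.042744 + 0.1287156 + 0.032336 + 0.07800 = 0.2817956 m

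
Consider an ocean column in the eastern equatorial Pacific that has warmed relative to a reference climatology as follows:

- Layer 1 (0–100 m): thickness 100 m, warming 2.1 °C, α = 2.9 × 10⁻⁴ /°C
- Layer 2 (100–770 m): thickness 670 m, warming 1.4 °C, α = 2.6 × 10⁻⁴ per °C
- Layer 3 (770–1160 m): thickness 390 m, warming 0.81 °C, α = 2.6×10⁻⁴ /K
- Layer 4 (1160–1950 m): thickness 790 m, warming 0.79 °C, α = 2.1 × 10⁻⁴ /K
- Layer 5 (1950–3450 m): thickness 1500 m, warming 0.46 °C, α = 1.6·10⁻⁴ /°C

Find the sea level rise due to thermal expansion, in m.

0–100 m: 100 × 2.1 × 2.9×10⁻⁴ = 0.06090 m
Layer 2: 1.4 × 670 × 2.6×10⁻⁴ = 0.24388 m
770–1160 m: 390 × 0.81 × 2.6×10⁻⁴ = 0.082134 m
Layer 4: 790 × 0.79 × 2.1×10⁻⁴ = 0.131061 m
1950–3450 m: 1.6×10⁻⁴ × 0.46 × 1500 = 0.11040 m
Δh = 0.06090 + 0.24388 + 0.082134 + 0.131061 + 0.11040 = 0.628375 m

about 0.628 m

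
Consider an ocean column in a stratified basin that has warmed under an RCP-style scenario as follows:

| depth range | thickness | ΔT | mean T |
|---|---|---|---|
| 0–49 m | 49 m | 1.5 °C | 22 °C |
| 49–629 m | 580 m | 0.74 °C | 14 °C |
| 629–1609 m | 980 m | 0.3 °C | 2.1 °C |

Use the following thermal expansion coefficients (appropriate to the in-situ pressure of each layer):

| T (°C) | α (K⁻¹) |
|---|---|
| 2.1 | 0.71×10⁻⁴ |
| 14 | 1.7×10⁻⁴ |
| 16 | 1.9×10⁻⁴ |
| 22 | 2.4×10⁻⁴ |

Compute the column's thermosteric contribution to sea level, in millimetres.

about 111 mm

Layer 1 at 22 °C → α = 2.4×10⁻⁴ K⁻¹
Layer 2 at 14 °C → α = 1.7×10⁻⁴ K⁻¹
Layer 3 at 2.1 °C → α = 0.71×10⁻⁴ K⁻¹
Layer 1: 2.4×10⁻⁴ × 49 × 1.5 = 0.01764 m
Layer 2: 0.74 × 1.7×10⁻⁴ × 580 = 0.072964 m
980 × 0.3 × 0.71×10⁻⁴ = 0.020874 m
Δh = 0.01764 + 0.072964 + 0.020874 = 0.111478 m ≈ 111 mm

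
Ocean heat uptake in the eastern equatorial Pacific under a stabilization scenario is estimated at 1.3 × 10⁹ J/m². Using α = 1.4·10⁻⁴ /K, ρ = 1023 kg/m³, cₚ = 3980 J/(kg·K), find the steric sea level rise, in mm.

Δh = αQ/(ρcₚ) = 1.4×10⁻⁴ × 1.3×10⁹ / (1023 × 3980) ≈ 0.044701 m

Δh = 44.7 mm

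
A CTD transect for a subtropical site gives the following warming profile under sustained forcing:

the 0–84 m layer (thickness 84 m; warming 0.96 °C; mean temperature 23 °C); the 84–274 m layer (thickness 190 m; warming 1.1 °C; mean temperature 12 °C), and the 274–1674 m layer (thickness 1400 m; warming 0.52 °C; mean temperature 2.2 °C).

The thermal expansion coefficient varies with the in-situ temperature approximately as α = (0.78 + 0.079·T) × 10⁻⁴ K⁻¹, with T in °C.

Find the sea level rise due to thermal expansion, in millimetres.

130 mm

Layer 1: α = (0.78 + 0.079×23)×10⁻⁴ = 2.597×10⁻⁴ K⁻¹
Layer 2: α = (0.78 + 0.079×12)×10⁻⁴ = 1.728×10⁻⁴ K⁻¹
Layer 3: α = (0.78 + 0.079×2.2)×10⁻⁴ = 0.9538×10⁻⁴ K⁻¹
Layer 1: 2.597×10⁻⁴ × 84 × 0.96 = 0.020942208 m
84–274 m: 190 × 1.728×10⁻⁴ × 1.1 = 0.0361152 m
274–1674 m: 0.9538×10⁻⁴ × 0.52 × 1400 = 0.06943664 m
Δh = 0.020942208 + 0.0361152 + 0.06943664 = 0.126494048 m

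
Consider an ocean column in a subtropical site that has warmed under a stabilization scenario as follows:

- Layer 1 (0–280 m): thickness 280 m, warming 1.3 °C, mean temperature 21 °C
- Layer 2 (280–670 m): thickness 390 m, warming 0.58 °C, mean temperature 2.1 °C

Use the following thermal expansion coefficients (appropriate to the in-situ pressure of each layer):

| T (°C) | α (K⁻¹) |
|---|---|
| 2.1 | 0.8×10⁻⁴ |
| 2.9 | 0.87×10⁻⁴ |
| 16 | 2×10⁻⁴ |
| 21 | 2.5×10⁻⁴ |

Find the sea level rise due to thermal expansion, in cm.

Δh = 10.9 cm

Layer 1 at 21 °C → α = 2.5×10⁻⁴ K⁻¹
Layer 2 at 2.1 °C → α = 0.8×10⁻⁴ K⁻¹
Layer 1: 2.5×10⁻⁴ × 280 × 1.3 = 0.09100 m
0.58 × 390 × 0.8×10⁻⁴ = 0.018096 m
Δh = 0.09100 + 0.018096 = 0.109096 m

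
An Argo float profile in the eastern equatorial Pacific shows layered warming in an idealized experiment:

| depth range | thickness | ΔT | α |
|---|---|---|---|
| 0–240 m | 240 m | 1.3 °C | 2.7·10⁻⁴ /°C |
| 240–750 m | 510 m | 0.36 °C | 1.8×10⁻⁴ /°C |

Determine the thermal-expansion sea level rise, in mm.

Layer 1: 1.3 × 2.7×10⁻⁴ × 240 = 0.08424 m
Layer 2: 510 × 1.8×10⁻⁴ × 0.36 = 0.033048 m
Δh = 0.08424 + 0.033048 = 0.117288 m

117 mm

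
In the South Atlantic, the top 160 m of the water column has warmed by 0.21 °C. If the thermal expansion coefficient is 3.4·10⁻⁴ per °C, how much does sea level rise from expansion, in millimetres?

11.4 mm

Δh = αΔT·H = 3.4×10⁻⁴ × 0.21 × 160 = 0.011424 m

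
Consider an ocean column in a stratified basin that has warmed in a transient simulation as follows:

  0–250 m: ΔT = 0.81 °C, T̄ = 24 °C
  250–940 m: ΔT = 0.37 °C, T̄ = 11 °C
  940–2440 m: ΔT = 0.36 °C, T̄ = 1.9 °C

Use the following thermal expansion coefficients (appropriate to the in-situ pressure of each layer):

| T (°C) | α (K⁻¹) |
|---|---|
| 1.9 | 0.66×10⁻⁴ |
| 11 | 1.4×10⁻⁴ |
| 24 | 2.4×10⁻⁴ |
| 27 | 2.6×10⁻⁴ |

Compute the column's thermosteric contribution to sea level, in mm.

about 120 mm

Layer 1 at 24 °C → α = 2.4×10⁻⁴ K⁻¹
Layer 2 at 11 °C → α = 1.4×10⁻⁴ K⁻¹
Layer 3 at 1.9 °C → α = 0.66×10⁻⁴ K⁻¹
Layer 1: 250 × 0.81 × 2.4×10⁻⁴ = 0.04860 m
690 × 0.37 × 1.4×10⁻⁴ = 0.035742 m
940–2440 m: 0.66×10⁻⁴ × 0.36 × 1500 = 0.03564 m
Δh = 0.04860 + 0.035742 + 0.03564 = 0.119982 m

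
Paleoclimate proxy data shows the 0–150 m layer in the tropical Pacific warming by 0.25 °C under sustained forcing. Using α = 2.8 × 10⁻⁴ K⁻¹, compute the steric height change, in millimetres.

10.5 mm

Δh = αΔT·H = 2.8×10⁻⁴ × 0.25 × 150 = 0.01050 m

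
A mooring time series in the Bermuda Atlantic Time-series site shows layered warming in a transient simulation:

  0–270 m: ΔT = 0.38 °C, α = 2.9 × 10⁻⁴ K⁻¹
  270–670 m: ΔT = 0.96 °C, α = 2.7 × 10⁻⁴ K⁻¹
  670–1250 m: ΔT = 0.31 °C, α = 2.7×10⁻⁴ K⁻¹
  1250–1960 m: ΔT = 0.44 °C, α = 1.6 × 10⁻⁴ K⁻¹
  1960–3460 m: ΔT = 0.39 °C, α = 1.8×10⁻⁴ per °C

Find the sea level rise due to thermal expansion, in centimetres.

Layer 1: 0.38 × 2.9×10⁻⁴ × 270 = 0.029754 m
400 × 0.96 × 2.7×10⁻⁴ = 0.10368 m
670–1250 m: 580 × 0.31 × 2.7×10⁻⁴ = 0.048546 m
1.6×10⁻⁴ × 710 × 0.44 = 0.049984 m
0.39 × 1.8×10⁻⁴ × 1500 = 0.10530 m
Δh = 0.029754 + 0.10368 + 0.048546 + 0.049984 + 0.10530 = 0.337264 m ≈ 33.7 cm

33.7 cm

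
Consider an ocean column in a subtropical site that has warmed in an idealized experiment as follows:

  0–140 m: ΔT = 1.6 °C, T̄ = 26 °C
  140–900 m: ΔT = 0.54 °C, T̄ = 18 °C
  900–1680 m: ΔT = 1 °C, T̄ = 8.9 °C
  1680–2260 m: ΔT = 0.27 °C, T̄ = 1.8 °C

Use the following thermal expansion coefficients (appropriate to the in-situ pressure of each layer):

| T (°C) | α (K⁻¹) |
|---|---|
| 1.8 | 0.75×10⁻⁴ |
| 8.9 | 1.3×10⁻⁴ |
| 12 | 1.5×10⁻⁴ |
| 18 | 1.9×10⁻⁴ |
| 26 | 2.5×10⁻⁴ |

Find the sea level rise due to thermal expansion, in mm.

about 247 mm

Layer 1 at 26 °C → α = 2.5×10⁻⁴ K⁻¹
Layer 2 at 18 °C → α = 1.9×10⁻⁴ K⁻¹
Layer 3 at 8.9 °C → α = 1.3×10⁻⁴ K⁻¹
Layer 4 at 1.8 °C → α = 0.75×10⁻⁴ K⁻¹
2.5×10⁻⁴ × 140 × 1.6 = 0.05600 m
0.54 × 1.9×10⁻⁴ × 760 = 0.077976 m
900–1680 m: 1 × 1.3×10⁻⁴ × 780 = 0.10140 m
1680–2260 m: 580 × 0.75×10⁻⁴ × 0.27 = 0.011745 m
Δh = 0.05600 + 0.077976 + 0.10140 + 0.011745 = 0.247121 m ≈ 247 mm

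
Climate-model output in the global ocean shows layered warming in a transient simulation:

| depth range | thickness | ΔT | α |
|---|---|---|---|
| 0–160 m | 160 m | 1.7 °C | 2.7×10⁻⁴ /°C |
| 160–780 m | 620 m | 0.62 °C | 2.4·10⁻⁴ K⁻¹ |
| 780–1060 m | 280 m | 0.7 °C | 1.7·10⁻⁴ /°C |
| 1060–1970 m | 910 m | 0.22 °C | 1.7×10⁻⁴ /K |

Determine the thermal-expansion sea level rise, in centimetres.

160 × 1.7 × 2.7×10⁻⁴ = 0.07344 m
160–780 m: 2.4×10⁻⁴ × 0.62 × 620 = 0.092256 m
Layer 3: 1.7×10⁻⁴ × 0.7 × 280 = 0.03332 m
Layer 4: 1.7×10⁻⁴ × 0.22 × 910 = 0.034034 m
Δh = 0.07344 + 0.092256 + 0.03332 + 0.034034 = 0.23305 m

Δh ≈ 23 cm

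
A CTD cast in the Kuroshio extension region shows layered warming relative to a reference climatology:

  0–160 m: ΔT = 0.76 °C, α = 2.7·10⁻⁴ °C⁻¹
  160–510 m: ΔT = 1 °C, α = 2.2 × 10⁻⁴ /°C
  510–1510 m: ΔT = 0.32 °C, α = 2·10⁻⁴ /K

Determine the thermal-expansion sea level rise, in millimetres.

Layer 1: 0.76 × 2.7×10⁻⁴ × 160 = 0.032832 m
160–510 m: 1 × 2.2×10⁻⁴ × 350 = 0.07700 m
Layer 3: 0.32 × 1000 × 2×10⁻⁴ = 0.06400 m
Δh = 0.032832 + 0.07700 + 0.06400 = 0.173832 m

Δh = 174 mm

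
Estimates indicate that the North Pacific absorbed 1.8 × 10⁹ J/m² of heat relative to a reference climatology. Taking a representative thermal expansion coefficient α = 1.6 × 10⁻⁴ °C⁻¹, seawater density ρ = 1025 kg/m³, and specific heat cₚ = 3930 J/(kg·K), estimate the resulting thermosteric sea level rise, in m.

Δh = αQ/(ρcₚ) = 1.6×10⁻⁴ × 1.8×10⁹ / (1025 × 3930) ≈ 0.071495 m

Δh = 0.071 m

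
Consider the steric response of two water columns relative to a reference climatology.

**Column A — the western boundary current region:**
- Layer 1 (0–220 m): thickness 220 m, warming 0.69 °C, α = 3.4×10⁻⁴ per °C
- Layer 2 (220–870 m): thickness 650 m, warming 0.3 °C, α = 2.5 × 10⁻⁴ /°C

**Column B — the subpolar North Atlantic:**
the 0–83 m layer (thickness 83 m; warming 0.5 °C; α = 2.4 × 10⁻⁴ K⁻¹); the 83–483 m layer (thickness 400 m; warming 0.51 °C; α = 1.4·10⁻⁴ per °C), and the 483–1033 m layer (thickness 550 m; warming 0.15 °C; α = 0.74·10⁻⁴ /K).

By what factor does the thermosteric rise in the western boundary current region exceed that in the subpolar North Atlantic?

A Layer 1: 0.69 × 3.4×10⁻⁴ × 220 = 0.051612 m
A Layer 2: 650 × 0.3 × 2.5×10⁻⁴ = 0.04875 m
A total: 0.100362 m
B 0–83 m: 2.4×10⁻⁴ × 83 × 0.5 = 0.00996 m
B 83–483 m: 400 × 1.4×10⁻⁴ × 0.51 = 0.02856 m
B 0.74×10⁻⁴ × 550 × 0.15 = 0.006105 m
B total: 0.044625 m
Ratio: 0.100362 / 0.044625 ≈ 2.249

a factor of 2.25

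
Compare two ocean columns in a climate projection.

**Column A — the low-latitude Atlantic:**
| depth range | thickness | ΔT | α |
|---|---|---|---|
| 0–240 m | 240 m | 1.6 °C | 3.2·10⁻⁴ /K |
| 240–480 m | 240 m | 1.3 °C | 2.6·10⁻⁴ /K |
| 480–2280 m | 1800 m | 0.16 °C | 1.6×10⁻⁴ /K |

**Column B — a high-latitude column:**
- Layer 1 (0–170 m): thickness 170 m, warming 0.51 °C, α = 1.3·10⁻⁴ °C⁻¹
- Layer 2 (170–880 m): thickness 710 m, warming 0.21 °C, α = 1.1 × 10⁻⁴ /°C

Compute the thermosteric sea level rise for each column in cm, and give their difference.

A: 25.0 cm; B: 2.77 cm; difference 22.2 cm

A 1.6 × 240 × 3.2×10⁻⁴ = 0.12288 m
A 240–480 m: 1.3 × 2.6×10⁻⁴ × 240 = 0.08112 m
A 480–2280 m: 0.16 × 1.6×10⁻⁴ × 1800 = 0.04608 m
A total: 0.25008 m
B 0–170 m: 170 × 0.51 × 1.3×10⁻⁴ = 0.011271 m
B Layer 2: 710 × 0.21 × 1.1×10⁻⁴ = 0.016401 m
B total: 0.027672 m
Difference: 0.25008 − 0.027672 = 0.222408 m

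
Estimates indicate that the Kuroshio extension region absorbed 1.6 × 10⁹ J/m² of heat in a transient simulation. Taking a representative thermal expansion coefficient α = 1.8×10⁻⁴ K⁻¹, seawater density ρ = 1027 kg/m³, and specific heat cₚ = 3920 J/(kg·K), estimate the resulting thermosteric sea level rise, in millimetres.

Δh = αQ/(ρcₚ) = 1.8×10⁻⁴ × 1.6×10⁹ / (1027 × 3920) ≈ 0.071538 m

71.5 mm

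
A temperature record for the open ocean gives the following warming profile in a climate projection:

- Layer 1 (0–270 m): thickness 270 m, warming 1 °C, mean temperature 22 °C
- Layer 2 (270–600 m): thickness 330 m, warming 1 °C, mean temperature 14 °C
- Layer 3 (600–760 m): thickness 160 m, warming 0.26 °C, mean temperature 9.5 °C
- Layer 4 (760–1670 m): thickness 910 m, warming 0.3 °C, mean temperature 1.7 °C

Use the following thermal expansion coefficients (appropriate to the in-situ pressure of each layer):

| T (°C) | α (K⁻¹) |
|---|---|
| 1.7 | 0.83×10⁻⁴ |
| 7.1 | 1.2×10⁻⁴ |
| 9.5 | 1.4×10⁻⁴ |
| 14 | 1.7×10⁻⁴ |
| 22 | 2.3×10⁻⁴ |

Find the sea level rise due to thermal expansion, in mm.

Δh = 147 mm

Layer 1 at 22 °C → α = 2.3×10⁻⁴ K⁻¹
Layer 2 at 14 °C → α = 1.7×10⁻⁴ K⁻¹
Layer 3 at 9.5 °C → α = 1.4×10⁻⁴ K⁻¹
Layer 4 at 1.7 °C → α = 0.83×10⁻⁴ K⁻¹
Layer 1: 2.3×10⁻⁴ × 1 × 270 = 0.06210 m
Layer 2: 330 × 1 × 1.7×10⁻⁴ = 0.05610 m
160 × 1.4×10⁻⁴ × 0.26 = 0.005824 m
760–1670 m: 0.83×10⁻⁴ × 0.3 × 910 = 0.022659 m
Δh = 0.06210 + 0.05610 + 0.005824 + 0.022659 = 0.146683 m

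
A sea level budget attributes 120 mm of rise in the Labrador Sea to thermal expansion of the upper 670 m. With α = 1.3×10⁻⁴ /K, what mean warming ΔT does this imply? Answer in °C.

about 1.4 °C

ΔT = Δh/(αH) = 0.12 / (1.3×10⁻⁴ × 670) ≈ 1.378 °C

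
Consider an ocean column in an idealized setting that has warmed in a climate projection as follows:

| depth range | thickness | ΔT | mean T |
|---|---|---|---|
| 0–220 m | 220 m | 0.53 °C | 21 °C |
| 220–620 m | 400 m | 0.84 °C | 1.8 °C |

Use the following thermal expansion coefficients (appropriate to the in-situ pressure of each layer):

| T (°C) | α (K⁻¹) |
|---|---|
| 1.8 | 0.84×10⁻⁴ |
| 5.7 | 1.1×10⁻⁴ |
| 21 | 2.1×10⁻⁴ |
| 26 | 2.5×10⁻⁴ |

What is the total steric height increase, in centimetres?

Δh ≈ 5.3 cm

Layer 1 at 21 °C → α = 2.1×10⁻⁴ K⁻¹
Layer 2 at 1.8 °C → α = 0.84×10⁻⁴ K⁻¹
0–220 m: 2.1×10⁻⁴ × 0.53 × 220 = 0.024486 m
220–620 m: 400 × 0.84 × 0.84×10⁻⁴ = 0.028224 m
Δh = 0.024486 + 0.028224 = 0.05271 m ≈ 5.3 cm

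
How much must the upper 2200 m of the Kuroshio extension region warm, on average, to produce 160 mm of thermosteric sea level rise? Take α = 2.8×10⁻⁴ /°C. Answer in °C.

ΔT ≈ 0.260 °C

ΔT = Δh/(αH) = 0.16 / (2.8×10⁻⁴ × 2200) ≈ 0.2597 °C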